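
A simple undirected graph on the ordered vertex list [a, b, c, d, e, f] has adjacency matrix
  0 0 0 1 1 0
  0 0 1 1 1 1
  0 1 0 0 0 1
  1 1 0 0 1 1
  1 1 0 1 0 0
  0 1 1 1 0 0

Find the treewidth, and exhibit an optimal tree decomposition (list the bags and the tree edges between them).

Each bag holds 3 vertices, so the decomposition has width 2, which upper-bounds the treewidth. For the lower bound, the 3 vertices {a, d, e} are pairwise adjacent, and any tree decomposition puts a clique entirely inside one bag — forcing width ≥ 2. Combining the bounds, tw(G) = 2.

Treewidth 2.
One optimal decomposition is:
Bags: B1 = {b, d, f}  B2 = {b, d, e}  B3 = {a, d, e}  B4 = {b, c, f}
Tree: B1–B2, B2–B3, B1–B4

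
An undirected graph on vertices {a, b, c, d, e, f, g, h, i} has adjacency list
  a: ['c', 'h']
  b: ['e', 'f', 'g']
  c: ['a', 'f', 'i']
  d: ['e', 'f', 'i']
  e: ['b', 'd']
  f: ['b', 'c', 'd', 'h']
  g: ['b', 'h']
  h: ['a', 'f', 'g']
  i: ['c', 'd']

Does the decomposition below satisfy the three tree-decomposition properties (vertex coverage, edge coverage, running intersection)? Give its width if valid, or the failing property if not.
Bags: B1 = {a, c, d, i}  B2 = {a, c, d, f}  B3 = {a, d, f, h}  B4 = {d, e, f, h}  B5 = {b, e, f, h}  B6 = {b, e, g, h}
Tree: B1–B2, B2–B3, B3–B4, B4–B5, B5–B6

Every vertex of G appears in some bag (union = {a, b, c, d, e, f, g, h, i}); every edge is covered by a bag; and for each vertex v the set of bags containing v is connected in the bag tree. The decomposition is therefore valid. The largest bag has 4 vertices, so the width is 3.

Yes; width 3.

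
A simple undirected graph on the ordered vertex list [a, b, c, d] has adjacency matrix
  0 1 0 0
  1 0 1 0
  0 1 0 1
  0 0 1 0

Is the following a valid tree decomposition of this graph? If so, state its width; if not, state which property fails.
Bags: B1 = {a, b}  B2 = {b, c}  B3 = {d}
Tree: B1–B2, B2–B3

No — edge (c,d) lies in no bag.

A tree decomposition must satisfy three properties: every vertex lies in some bag; for every edge, both endpoints lie together in some bag; and for every vertex, the bags containing it form a connected subtree. Here edge (c,d) lies in no bag, so the decomposition is invalid.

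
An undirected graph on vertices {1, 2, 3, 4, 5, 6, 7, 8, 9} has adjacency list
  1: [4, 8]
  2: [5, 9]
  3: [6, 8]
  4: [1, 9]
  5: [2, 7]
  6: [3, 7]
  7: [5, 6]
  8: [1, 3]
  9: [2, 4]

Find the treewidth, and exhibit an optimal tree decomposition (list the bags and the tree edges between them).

Each bag holds 3 vertices, so the decomposition has width 2, which upper-bounds the treewidth. For the lower bound, G contains the cycle 5–2–9–4–1–8–3–6–7–5, so G is not a forest; only forests have treewidth ≤ 1, hence tw(G) ≥ 2. Combining the bounds, tw(G) = 2.

Treewidth 2.
One optimal decomposition is:
Bags: B1 = {2, 5, 9}  B2 = {4, 5, 9}  B3 = {1, 4, 5}  B4 = {1, 5, 8}  B5 = {3, 5, 8}  B6 = {3, 5, 6}  B7 = {5, 6, 7}
Tree: B1–B2, B2–B3, B3–B4, B4–B5, B5–B6, B6–B7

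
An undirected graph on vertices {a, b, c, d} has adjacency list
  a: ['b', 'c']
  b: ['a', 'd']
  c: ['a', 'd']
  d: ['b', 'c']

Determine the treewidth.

2

A width-2 tree decomposition is:
Bags: B1 = {a, b, d}  B2 = {a, c, d}
Tree: B1–B2
Every bag has size at most 3, so the width is 3 − 1 = 2 and tw(G) ≤ 2. For the lower bound, G contains the cycle d–b–a–c–d, so G is not a forest; only forests have treewidth ≤ 1, hence tw(G) ≥ 2. Hence tw(G) = 2 exactly.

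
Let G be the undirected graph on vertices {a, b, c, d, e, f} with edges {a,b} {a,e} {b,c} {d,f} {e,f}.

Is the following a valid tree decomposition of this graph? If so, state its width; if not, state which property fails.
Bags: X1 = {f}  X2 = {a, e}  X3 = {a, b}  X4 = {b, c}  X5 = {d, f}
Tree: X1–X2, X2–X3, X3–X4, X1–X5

A tree decomposition must satisfy three properties: every vertex lies in some bag; for every edge, both endpoints lie together in some bag; and for every vertex, the bags containing it form a connected subtree. Here edge (e,f) lies in no bag, so the decomposition is invalid.

No — edge (e,f) lies in no bag.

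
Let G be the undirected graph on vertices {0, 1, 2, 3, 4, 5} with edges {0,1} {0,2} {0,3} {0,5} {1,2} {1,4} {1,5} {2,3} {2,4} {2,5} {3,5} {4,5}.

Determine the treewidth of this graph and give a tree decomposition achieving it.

Treewidth 3.
One such decomposition:
Bags: B1 = {1, 2, 4, 5}  B2 = {0, 1, 2, 5}  B3 = {0, 2, 3, 5}
Tree: B1–B2, B2–B3

The largest bag has 4 vertices, giving width 3; this decomposition certifies tw(G) ≤ 3. On the other hand G contains the 4-clique {0, 1, 2, 5}. A clique must lie in a single bag of any decomposition, so no decomposition can have width below 3. Combining the bounds, tw(G) = 3.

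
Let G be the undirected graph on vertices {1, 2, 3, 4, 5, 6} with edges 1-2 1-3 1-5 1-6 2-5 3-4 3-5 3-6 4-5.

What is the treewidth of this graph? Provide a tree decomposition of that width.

Treewidth 2.
One such decomposition:
Bags: B1 = {1, 3, 6}  B2 = {1, 3, 5}  B3 = {3, 4, 5}  B4 = {1, 2, 5}
Tree: B1–B2, B2–B3, B2–B4

Each bag holds 3 vertices, so the decomposition has width 2, which upper-bounds the treewidth. For the lower bound, the 3 vertices {1, 2, 5} are pairwise adjacent, and any tree decomposition puts a clique entirely inside one bag — forcing width ≥ 2. The upper and lower bounds meet at 2, so that is the treewidth.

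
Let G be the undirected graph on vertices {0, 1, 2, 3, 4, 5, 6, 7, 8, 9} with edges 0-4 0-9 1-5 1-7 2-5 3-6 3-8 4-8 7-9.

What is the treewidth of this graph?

A width-1 tree decomposition is:
Bags: B1 = {2, 5}  B2 = {1, 5}  B3 = {1, 7}  B4 = {7, 9}  B5 = {0, 9}  B6 = {0, 4}  B7 = {4, 8}  B8 = {3, 8}  B9 = {3, 6}
Tree: B1–B2, B2–B3, B3–B4, B4–B5, B5–B6, B6–B7, B7–B8, B8–B9
Each bag holds 2 vertices, so the decomposition has width 1, which upper-bounds the treewidth. Since G has at least one edge (e.g. 2–5), it is not an edgeless graph, so tw(G) ≥ 1. The upper and lower bounds meet at 1, so that is the treewidth.

1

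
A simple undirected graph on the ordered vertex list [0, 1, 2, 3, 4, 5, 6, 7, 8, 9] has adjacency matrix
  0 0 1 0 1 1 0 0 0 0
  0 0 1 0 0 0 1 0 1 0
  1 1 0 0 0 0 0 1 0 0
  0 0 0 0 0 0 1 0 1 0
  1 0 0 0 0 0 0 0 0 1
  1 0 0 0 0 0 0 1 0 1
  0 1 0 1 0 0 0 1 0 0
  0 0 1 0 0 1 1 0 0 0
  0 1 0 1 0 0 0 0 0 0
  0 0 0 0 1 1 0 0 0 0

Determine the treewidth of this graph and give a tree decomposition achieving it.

Every bag has size at most 3, so the width is 3 − 1 = 2 and tw(G) ≤ 2. Since 3–8–1–6–3 is a cycle in G, G is not acyclic. Forests are exactly the graphs of treewidth ≤ 1, so tw(G) ≥ 2. Combining the bounds, tw(G) = 2.

Treewidth 2.
One optimal decomposition is:
Bags: B1 = {3, 6, 8}  B2 = {1, 6, 8}  B3 = {1, 6, 7}  B4 = {1, 2, 7}  B5 = {2, 5, 7}  B6 = {0, 2, 5}  B7 = {0, 5, 9}  B8 = {0, 4, 9}
Tree: B1–B2, B2–B3, B3–B4, B4–B5, B5–B6, B6–B7, B7–B8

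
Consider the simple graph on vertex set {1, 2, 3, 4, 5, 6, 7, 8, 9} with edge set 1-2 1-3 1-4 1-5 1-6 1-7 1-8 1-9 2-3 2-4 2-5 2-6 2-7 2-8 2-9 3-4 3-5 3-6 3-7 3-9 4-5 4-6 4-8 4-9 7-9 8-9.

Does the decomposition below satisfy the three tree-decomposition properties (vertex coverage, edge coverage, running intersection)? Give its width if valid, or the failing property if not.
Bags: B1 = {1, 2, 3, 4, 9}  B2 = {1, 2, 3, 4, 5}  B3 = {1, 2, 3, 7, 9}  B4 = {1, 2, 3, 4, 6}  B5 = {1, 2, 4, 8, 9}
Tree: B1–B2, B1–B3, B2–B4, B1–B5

Every vertex of G appears in some bag (union = {1, 2, 3, 4, 5, 6, 7, 8, 9}); every edge is covered by a bag; and for each vertex v the set of bags containing v is connected in the bag tree. The decomposition is therefore valid. The largest bag has 5 vertices, so the width is 4.

Yes; width 4.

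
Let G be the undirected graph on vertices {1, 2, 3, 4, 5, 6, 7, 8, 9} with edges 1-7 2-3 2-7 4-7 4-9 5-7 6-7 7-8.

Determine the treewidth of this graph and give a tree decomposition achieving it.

The largest bag has 2 vertices, giving width 1; this decomposition certifies tw(G) ≤ 1. Since G has at least one edge (e.g. 7–1), it is not an edgeless graph, so tw(G) ≥ 1. The upper and lower bounds meet at 1, so that is the treewidth.

Treewidth 1.
Bags: B1 = {1, 7}  B2 = {2, 7}  B3 = {7, 8}  B4 = {5, 7}  B5 = {2, 3}  B6 = {6, 7}  B7 = {4, 7}  B8 = {4, 9}
Tree: B1–B2, B2–B3, B3–B4, B2–B5, B3–B6, B2–B7, B7–B8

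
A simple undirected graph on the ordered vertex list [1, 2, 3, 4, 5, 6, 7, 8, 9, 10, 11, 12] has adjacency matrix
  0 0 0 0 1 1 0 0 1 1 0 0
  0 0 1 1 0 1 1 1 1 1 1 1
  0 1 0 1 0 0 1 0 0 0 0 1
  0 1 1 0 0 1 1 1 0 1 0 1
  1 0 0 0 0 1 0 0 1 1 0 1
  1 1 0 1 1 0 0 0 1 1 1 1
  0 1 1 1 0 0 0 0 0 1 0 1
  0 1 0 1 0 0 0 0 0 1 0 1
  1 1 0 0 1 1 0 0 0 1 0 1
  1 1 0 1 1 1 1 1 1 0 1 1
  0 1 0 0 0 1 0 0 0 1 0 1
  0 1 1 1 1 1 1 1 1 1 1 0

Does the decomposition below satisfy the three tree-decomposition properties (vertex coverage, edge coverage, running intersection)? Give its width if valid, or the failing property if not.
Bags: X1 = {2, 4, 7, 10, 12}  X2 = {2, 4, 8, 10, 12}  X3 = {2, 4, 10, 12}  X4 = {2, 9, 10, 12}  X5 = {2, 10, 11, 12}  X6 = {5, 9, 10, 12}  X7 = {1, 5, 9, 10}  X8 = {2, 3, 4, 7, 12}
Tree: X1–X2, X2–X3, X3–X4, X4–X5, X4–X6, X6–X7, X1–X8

A tree decomposition must satisfy three properties: every vertex lies in some bag; for every edge, both endpoints lie together in some bag; and for every vertex, the bags containing it form a connected subtree. Here vertex 6 appears in no bag, so the decomposition is invalid.

No — vertex 6 appears in no bag.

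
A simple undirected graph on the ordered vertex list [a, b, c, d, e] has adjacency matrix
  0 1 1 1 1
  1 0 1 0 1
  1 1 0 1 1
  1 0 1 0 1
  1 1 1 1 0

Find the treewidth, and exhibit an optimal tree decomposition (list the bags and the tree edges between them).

Every bag has size at most 4, so the width is 4 − 1 = 3 and tw(G) ≤ 3. Conversely, {a, c, d, e} is a clique of size 4, and the vertices of any clique must share a bag in every tree decomposition; so some bag has ≥ 4 vertices and tw(G) ≥ 3. Combining the bounds, tw(G) = 3.

Treewidth 3.
Bags: B1 = {a, b, c, e}  B2 = {a, c, d, e}
Tree: B1–B2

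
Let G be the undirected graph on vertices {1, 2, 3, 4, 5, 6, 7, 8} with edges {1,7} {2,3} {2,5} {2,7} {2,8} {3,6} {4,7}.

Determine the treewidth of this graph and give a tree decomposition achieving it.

Every bag has size at most 2, so the width is 2 − 1 = 1 and tw(G) ≤ 1. Since G has at least one edge (e.g. 2–3), it is not an edgeless graph, so tw(G) ≥ 1. The upper and lower bounds meet at 1, so that is the treewidth.

Treewidth 1.
One optimal decomposition is:
Bags: B1 = {2, 3}  B2 = {2, 5}  B3 = {2, 7}  B4 = {3, 6}  B5 = {1, 7}  B6 = {2, 8}  B7 = {4, 7}
Tree: B1–B2, B1–B3, B1–B4, B3–B5, B2–B6, B3–B7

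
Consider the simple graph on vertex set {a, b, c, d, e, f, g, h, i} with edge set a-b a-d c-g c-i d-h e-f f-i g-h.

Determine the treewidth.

A width-1 tree decomposition is:
Bags: B1 = {e, f}  B2 = {f, i}  B3 = {c, i}  B4 = {c, g}  B5 = {g, h}  B6 = {d, h}  B7 = {a, d}  B8 = {a, b}
Tree: B1–B2, B2–B3, B3–B4, B4–B5, B5–B6, B6–B7, B7–B8
Each bag holds 2 vertices, so the decomposition has width 1, which upper-bounds the treewidth. Since G has at least one edge (e.g. e–f), it is not an edgeless graph, so tw(G) ≥ 1. Hence tw(G) = 1 exactly.

1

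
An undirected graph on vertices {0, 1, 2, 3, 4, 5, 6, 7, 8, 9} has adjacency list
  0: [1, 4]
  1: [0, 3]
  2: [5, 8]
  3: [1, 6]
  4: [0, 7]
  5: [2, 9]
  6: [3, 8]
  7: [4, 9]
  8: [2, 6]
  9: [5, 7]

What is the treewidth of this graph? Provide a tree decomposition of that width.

Treewidth 2.
One such decomposition:
Bags: B1 = {0, 1, 3}  B2 = {0, 3, 4}  B3 = {3, 4, 7}  B4 = {3, 7, 9}  B5 = {3, 5, 9}  B6 = {2, 3, 5}  B7 = {2, 3, 8}  B8 = {3, 6, 8}
Tree: B1–B2, B2–B3, B3–B4, B4–B5, B5–B6, B6–B7, B7–B8

Every bag has size at most 3, so the width is 3 − 1 = 2 and tw(G) ≤ 2. For the lower bound, G contains the cycle 3–1–0–4–7–9–5–2–8–6–3, so G is not a forest; only forests have treewidth ≤ 1, hence tw(G) ≥ 2. Combining the bounds, tw(G) = 2.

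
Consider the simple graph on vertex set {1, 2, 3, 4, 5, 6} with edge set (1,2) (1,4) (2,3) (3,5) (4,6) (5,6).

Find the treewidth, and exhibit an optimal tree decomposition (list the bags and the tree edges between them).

Every bag has size at most 3, so the width is 3 − 1 = 2 and tw(G) ≤ 2. Since 4–6–5–3–2–1–4 is a cycle in G, G is not acyclic. Forests are exactly the graphs of treewidth ≤ 1, so tw(G) ≥ 2. The upper and lower bounds meet at 2, so that is the treewidth.

Treewidth 2.
One optimal decomposition is:
Bags: B1 = {4, 5, 6}  B2 = {3, 4, 5}  B3 = {2, 3, 4}  B4 = {1, 2, 4}
Tree: B1–B2, B2–B3, B3–B4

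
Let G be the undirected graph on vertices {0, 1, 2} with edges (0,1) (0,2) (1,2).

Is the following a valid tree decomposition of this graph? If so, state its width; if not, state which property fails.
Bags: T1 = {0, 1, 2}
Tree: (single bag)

Yes; width 2.

Checking the three conditions: (i) the bags cover all of {0, 1, 2}; (ii) for each edge, some bag contains both endpoints; (iii) the bags containing any fixed vertex form a subtree. All hold, so the decomposition is valid with width 3 − 1 = 2.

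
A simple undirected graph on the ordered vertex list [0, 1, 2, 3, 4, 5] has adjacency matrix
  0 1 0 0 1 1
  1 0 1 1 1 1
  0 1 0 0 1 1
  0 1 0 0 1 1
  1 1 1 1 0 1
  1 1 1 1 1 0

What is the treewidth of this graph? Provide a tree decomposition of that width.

Treewidth 3.
One such decomposition:
Bags: B1 = {1, 3, 4, 5}  B2 = {0, 1, 4, 5}  B3 = {1, 2, 4, 5}
Tree: B1–B2, B1–B3

The largest bag has 4 vertices, giving width 3; this decomposition certifies tw(G) ≤ 3. Conversely, {0, 1, 4, 5} is a clique of size 4, and the vertices of any clique must share a bag in every tree decomposition; so some bag has ≥ 4 vertices and tw(G) ≥ 3. Therefore the treewidth is 3.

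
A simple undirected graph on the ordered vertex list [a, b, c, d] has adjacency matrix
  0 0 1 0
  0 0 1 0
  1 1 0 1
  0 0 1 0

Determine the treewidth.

1

A width-1 tree decomposition is:
Bags: B1 = {b, c}  B2 = {c, d}  B3 = {a, c}
Tree: B1–B2, B1–B3
The largest bag has 2 vertices, giving width 1; this decomposition certifies tw(G) ≤ 1. Since G has at least one edge (e.g. c–b), it is not an edgeless graph, so tw(G) ≥ 1. Combining the bounds, tw(G) = 1.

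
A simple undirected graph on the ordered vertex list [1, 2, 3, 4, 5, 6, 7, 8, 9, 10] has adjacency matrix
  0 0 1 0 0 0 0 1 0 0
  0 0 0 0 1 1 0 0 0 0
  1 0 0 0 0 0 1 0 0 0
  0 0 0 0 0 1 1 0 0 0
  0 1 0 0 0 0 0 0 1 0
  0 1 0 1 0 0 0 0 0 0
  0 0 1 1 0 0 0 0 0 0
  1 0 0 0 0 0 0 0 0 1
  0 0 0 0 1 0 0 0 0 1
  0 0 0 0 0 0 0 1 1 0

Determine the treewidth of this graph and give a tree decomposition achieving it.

Each bag holds 3 vertices, so the decomposition has width 2, which upper-bounds the treewidth. The edges 6–2–5–9–10–8–1–3–7–4–6 form a cycle, so G is not a tree and its treewidth is at least 2. Combining the bounds, tw(G) = 2.

Treewidth 2.
One optimal decomposition is:
Bags: B1 = {2, 5, 6}  B2 = {5, 6, 9}  B3 = {6, 9, 10}  B4 = {6, 8, 10}  B5 = {1, 6, 8}  B6 = {1, 3, 6}  B7 = {3, 6, 7}  B8 = {4, 6, 7}
Tree: B1–B2, B2–B3, B3–B4, B4–B5, B5–B6, B6–B7, B7–B8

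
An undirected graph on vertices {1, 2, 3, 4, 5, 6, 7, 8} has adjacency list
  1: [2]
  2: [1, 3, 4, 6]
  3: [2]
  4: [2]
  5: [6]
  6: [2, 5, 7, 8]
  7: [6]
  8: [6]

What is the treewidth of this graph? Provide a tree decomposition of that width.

Each bag holds 2 vertices, so the decomposition has width 1, which upper-bounds the treewidth. G has an edge, so its treewidth is at least 1. Combining the bounds, tw(G) = 1.

Treewidth 1.
One such decomposition:
Bags: B1 = {2, 4}  B2 = {1, 2}  B3 = {2, 6}  B4 = {2, 3}  B5 = {5, 6}  B6 = {6, 7}  B7 = {6, 8}
Tree: B1–B2, B1–B3, B3–B4, B3–B5, B5–B6, B3–B7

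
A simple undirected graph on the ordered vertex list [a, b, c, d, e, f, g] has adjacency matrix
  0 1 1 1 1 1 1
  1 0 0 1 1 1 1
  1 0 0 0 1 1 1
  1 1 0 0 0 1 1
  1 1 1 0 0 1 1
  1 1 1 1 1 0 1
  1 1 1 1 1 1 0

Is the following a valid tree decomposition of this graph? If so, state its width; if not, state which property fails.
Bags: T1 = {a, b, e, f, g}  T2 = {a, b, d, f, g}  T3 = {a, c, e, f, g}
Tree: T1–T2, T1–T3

Yes; width 4.

Every vertex of G appears in some bag (union = {a, b, c, d, e, f, g}); every edge is covered by a bag; and for each vertex v the set of bags containing v is connected in the bag tree. The decomposition is therefore valid. The largest bag has 5 vertices, so the width is 4.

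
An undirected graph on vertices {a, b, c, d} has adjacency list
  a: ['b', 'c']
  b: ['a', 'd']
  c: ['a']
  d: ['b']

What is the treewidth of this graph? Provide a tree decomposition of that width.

Each bag holds 2 vertices, so the decomposition has width 1, which upper-bounds the treewidth. Any graph with an edge has treewidth ≥ 1, and G has the edge b–a. Therefore the treewidth is 1.

Treewidth 1.
One such decomposition:
Bags: B1 = {a, b}  B2 = {a, c}  B3 = {b, d}
Tree: B1–B2, B1–B3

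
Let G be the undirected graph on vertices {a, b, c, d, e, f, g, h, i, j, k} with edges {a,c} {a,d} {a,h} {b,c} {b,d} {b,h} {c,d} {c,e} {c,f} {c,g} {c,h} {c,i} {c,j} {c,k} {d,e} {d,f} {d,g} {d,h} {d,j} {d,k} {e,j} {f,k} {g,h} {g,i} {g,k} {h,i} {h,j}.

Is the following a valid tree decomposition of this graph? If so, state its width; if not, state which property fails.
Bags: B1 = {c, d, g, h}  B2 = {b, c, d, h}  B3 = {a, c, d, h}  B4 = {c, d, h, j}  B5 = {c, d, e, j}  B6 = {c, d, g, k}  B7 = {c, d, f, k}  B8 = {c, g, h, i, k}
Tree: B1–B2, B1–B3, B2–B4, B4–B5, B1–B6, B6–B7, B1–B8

A tree decomposition must satisfy three properties: every vertex lies in some bag; for every edge, both endpoints lie together in some bag; and for every vertex, the bags containing it form a connected subtree. Here bags containing vertex k are not connected in the tree, so the decomposition is invalid.

No — bags containing vertex k are not connected in the tree.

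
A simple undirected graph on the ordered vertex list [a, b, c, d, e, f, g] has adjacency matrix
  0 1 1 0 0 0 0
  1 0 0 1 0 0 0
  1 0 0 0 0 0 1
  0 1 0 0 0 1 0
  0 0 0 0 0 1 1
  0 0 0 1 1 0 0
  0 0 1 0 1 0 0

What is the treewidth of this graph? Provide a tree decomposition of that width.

Treewidth 2.
Bags: B1 = {e, f, g}  B2 = {d, f, g}  B3 = {b, d, g}  B4 = {a, b, g}  B5 = {a, c, g}
Tree: B1–B2, B2–B3, B3–B4, B4–B5

The largest bag has 3 vertices, giving width 2; this decomposition certifies tw(G) ≤ 2. Since g–e–f–d–b–a–c–g is a cycle in G, G is not acyclic. Forests are exactly the graphs of treewidth ≤ 1, so tw(G) ≥ 2. Hence tw(G) = 2 exactly.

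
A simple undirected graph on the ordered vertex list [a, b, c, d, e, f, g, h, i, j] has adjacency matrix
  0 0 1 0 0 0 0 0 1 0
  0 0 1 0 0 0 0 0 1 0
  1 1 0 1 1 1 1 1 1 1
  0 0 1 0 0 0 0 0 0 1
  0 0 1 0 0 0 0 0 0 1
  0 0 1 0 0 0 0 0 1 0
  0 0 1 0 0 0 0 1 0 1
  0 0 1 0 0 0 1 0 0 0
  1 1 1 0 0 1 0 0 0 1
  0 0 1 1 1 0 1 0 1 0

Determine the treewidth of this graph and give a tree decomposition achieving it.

Each bag holds 3 vertices, so the decomposition has width 2, which upper-bounds the treewidth. For the lower bound, the 3 vertices {c, d, j} are pairwise adjacent, and any tree decomposition puts a clique entirely inside one bag — forcing width ≥ 2. Combining the bounds, tw(G) = 2.

Treewidth 2.
One such decomposition:
Bags: B1 = {c, i, j}  B2 = {a, c, i}  B3 = {c, f, i}  B4 = {c, g, j}  B5 = {c, e, j}  B6 = {c, g, h}  B7 = {c, d, j}  B8 = {b, c, i}
Tree: B1–B2, B2–B3, B1–B4, B4–B5, B4–B6, B4–B7, B1–B8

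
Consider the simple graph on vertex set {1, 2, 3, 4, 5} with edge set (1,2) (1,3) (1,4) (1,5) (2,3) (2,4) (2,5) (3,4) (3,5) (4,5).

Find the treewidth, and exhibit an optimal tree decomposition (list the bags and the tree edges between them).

A single bag containing all 5 vertices is trivially a valid decomposition of width 4. For the lower bound, the 5 vertices {1, 2, 3, 4, 5} are pairwise adjacent, and any tree decomposition puts a clique entirely inside one bag — forcing width ≥ 4. The upper and lower bounds meet at 4, so that is the treewidth.

Treewidth 4.
One optimal decomposition is:
Bags: B1 = {1, 2, 3, 4, 5}
Tree: (single bag)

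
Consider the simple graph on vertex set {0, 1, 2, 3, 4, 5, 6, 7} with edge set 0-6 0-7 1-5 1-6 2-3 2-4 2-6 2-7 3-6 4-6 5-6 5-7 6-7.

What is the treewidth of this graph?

2

A width-2 tree decomposition is:
Bags: B1 = {0, 6, 7}  B2 = {5, 6, 7}  B3 = {1, 5, 6}  B4 = {2, 6, 7}  B5 = {2, 4, 6}  B6 = {2, 3, 6}
Tree: B1–B2, B2–B3, B2–B4, B4–B5, B4–B6
The largest bag has 3 vertices, giving width 2; this decomposition certifies tw(G) ≤ 2. For the lower bound, the 3 vertices {0, 6, 7} are pairwise adjacent, and any tree decomposition puts a clique entirely inside one bag — forcing width ≥ 2. Hence tw(G) = 2 exactly.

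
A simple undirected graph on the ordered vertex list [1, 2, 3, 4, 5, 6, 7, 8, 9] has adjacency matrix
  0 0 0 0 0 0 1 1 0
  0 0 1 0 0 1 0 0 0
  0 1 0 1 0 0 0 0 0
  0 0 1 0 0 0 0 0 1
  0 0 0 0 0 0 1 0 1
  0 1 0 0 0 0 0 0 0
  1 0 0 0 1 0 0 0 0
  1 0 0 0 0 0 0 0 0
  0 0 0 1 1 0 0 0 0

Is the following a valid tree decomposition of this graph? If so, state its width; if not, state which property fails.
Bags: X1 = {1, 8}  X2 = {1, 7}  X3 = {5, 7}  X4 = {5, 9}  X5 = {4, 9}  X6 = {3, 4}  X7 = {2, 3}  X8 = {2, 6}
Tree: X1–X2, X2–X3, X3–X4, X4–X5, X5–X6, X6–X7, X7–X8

Checking the three conditions: (i) the bags cover all of {1, 2, 3, 4, 5, 6, 7, 8, 9}; (ii) for each edge, some bag contains both endpoints; (iii) the bags containing any fixed vertex form a subtree. All hold, so the decomposition is valid with width 2 − 1 = 1.

Yes; width 1.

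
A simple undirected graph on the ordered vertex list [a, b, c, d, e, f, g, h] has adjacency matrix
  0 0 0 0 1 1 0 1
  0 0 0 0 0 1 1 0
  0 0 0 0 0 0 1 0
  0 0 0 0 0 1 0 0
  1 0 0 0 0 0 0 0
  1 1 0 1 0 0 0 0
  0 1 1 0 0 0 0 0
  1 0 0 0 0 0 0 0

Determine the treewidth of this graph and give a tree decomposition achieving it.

Every bag has size at most 2, so the width is 2 − 1 = 1 and tw(G) ≤ 1. Any graph with an edge has treewidth ≥ 1, and G has the edge f–b. Combining the bounds, tw(G) = 1.

Treewidth 1.
One such decomposition:
Bags: B1 = {b, f}  B2 = {b, g}  B3 = {d, f}  B4 = {a, f}  B5 = {a, h}  B6 = {a, e}  B7 = {c, g}
Tree: B1–B2, B1–B3, B3–B4, B4–B5, B5–B6, B2–B7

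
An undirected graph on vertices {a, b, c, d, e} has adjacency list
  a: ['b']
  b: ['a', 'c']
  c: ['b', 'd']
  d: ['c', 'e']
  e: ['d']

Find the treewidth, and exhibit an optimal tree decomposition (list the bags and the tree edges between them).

Treewidth 1.
Bags: B1 = {a, b}  B2 = {b, c}  B3 = {c, d}  B4 = {d, e}
Tree: B1–B2, B2–B3, B3–B4

Every bag has size at most 2, so the width is 2 − 1 = 1 and tw(G) ≤ 1. G has an edge, so its treewidth is at least 1. Hence tw(G) = 1 exactly.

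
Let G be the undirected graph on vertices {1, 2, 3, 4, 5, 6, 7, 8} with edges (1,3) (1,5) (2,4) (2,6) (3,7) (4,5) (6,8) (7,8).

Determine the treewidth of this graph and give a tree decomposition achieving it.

Every bag has size at most 3, so the width is 3 − 1 = 2 and tw(G) ≤ 2. For the lower bound, G contains the cycle 3–7–8–6–2–4–5–1–3, so G is not a forest; only forests have treewidth ≤ 1, hence tw(G) ≥ 2. The upper and lower bounds meet at 2, so that is the treewidth.

Treewidth 2.
Bags: B1 = {3, 7, 8}  B2 = {3, 6, 8}  B3 = {2, 3, 6}  B4 = {2, 3, 4}  B5 = {3, 4, 5}  B6 = {1, 3, 5}
Tree: B1–B2, B2–B3, B3–B4, B4–B5, B5–B6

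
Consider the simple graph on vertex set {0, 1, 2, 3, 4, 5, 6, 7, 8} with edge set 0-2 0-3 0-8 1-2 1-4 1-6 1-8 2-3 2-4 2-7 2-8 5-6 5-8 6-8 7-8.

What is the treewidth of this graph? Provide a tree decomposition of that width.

Treewidth 2.
One optimal decomposition is:
Bags: B1 = {1, 2, 8}  B2 = {1, 2, 4}  B3 = {0, 2, 8}  B4 = {2, 7, 8}  B5 = {1, 6, 8}  B6 = {0, 2, 3}  B7 = {5, 6, 8}
Tree: B1–B2, B1–B3, B1–B4, B1–B5, B3–B6, B5–B7

Each bag holds 3 vertices, so the decomposition has width 2, which upper-bounds the treewidth. On the other hand G contains the 3-clique {0, 2, 8}. A clique must lie in a single bag of any decomposition, so no decomposition can have width below 2. Combining the bounds, tw(G) = 2.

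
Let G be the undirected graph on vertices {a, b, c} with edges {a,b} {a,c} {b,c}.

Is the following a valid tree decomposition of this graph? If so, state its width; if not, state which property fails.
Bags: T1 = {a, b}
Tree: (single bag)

No — vertex c appears in no bag.

A tree decomposition must satisfy three properties: every vertex lies in some bag; for every edge, both endpoints lie together in some bag; and for every vertex, the bags containing it form a connected subtree. Here vertex c appears in no bag, so the decomposition is invalid.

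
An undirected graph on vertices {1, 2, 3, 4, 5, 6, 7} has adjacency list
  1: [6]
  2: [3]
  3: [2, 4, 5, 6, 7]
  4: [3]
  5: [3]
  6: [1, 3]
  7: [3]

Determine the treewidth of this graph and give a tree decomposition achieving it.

Every bag has size at most 2, so the width is 2 − 1 = 1 and tw(G) ≤ 1. Since G has at least one edge (e.g. 3–7), it is not an edgeless graph, so tw(G) ≥ 1. Hence tw(G) = 1 exactly.

Treewidth 1.
One such decomposition:
Bags: B1 = {3, 7}  B2 = {3, 6}  B3 = {1, 6}  B4 = {2, 3}  B5 = {3, 5}  B6 = {3, 4}
Tree: B1–B2, B2–B3, B2–B4, B2–B5, B1–B6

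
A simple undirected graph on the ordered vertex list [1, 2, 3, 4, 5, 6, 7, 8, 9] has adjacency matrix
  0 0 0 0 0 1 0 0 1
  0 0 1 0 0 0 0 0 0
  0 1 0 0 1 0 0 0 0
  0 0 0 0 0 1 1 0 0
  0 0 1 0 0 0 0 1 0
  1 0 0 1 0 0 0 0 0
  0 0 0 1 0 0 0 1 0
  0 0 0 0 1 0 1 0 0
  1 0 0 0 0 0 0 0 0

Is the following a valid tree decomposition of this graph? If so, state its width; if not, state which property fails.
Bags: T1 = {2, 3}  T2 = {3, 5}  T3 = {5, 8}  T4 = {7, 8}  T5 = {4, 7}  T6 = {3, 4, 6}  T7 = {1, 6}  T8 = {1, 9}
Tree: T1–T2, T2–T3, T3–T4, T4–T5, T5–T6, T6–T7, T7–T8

No — bags containing vertex 3 are not connected in the tree.

A tree decomposition must satisfy three properties: every vertex lies in some bag; for every edge, both endpoints lie together in some bag; and for every vertex, the bags containing it form a connected subtree. Here bags containing vertex 3 are not connected in the tree, so the decomposition is invalid.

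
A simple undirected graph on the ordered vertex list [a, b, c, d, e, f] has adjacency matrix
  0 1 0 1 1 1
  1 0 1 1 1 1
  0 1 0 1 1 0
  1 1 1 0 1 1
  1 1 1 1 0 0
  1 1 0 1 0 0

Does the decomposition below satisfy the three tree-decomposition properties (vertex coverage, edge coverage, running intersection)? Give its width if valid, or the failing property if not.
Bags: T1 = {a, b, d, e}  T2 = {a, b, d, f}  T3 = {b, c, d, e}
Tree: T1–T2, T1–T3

Vertex coverage: the bags together contain {a, b, c, d, e, f}, the full vertex set. Edge coverage: each edge of G has both endpoints in at least one bag. Running intersection: for every vertex, the bags containing it form a connected subtree. All three properties hold, so this is a valid tree decomposition of width max|bag| − 1 = 3, and hence tw(G) ≤ 3.

Yes; width 3.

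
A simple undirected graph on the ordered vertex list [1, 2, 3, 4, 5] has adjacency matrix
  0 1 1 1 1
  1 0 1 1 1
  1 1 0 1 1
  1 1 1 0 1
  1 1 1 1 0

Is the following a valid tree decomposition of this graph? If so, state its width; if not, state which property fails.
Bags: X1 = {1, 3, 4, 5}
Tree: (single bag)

No — vertex 2 appears in no bag.

A tree decomposition must satisfy three properties: every vertex lies in some bag; for every edge, both endpoints lie together in some bag; and for every vertex, the bags containing it form a connected subtree. Here vertex 2 appears in no bag, so the decomposition is invalid.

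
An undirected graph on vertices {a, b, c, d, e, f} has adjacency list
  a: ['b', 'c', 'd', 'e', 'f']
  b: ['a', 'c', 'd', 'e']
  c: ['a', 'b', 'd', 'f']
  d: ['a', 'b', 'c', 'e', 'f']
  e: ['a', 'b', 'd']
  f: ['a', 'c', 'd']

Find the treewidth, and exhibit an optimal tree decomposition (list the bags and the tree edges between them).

Treewidth 3.
One such decomposition:
Bags: B1 = {a, b, d, e}  B2 = {a, b, c, d}  B3 = {a, c, d, f}
Tree: B1–B2, B2–B3

Every bag has size at most 4, so the width is 4 − 1 = 3 and tw(G) ≤ 3. On the other hand G contains the 4-clique {a, b, d, e}. A clique must lie in a single bag of any decomposition, so no decomposition can have width below 3. Combining the bounds, tw(G) = 3.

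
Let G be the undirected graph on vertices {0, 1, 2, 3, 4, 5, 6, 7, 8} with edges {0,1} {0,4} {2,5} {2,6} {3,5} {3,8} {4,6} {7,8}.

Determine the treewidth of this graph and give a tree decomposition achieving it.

Treewidth 1.
One such decomposition:
Bags: B1 = {7, 8}  B2 = {3, 8}  B3 = {3, 5}  B4 = {2, 5}  B5 = {2, 6}  B6 = {4, 6}  B7 = {0, 4}  B8 = {0, 1}
Tree: B1–B2, B2–B3, B3–B4, B4–B5, B5–B6, B6–B7, B7–B8

Every bag has size at most 2, so the width is 2 − 1 = 1 and tw(G) ≤ 1. G has an edge, so its treewidth is at least 1. Combining the bounds, tw(G) = 1.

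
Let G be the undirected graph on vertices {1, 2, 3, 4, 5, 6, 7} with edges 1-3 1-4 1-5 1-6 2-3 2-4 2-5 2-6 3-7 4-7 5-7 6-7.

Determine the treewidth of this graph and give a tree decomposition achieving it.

Treewidth 3.
One optimal decomposition is:
Bags: B1 = {1, 2, 3, 7}  B2 = {1, 2, 5, 7}  B3 = {1, 2, 4, 7}  B4 = {1, 2, 6, 7}
Tree: B1–B2, B2–B3, B3–B4

The largest bag has 4 vertices, giving width 3; this decomposition certifies tw(G) ≤ 3. For the lower bound: the 4 vertex sets {3,7}, {2,5}, {1}, {4} are disjoint, each induces a connected subgraph, and every pair is joined by at least one edge of G. Contracting each set to a single vertex therefore yields K_{4} as a minor, and since treewidth is minor-monotone, tw(G) ≥ tw(K_{4}) = 3. Therefore the treewidth is 3.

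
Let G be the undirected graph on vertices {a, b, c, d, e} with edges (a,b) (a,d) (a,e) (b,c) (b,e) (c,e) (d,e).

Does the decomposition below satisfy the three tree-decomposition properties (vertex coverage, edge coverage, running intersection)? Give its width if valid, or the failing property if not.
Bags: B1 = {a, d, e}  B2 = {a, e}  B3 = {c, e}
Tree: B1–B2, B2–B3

No — vertex b appears in no bag.

A tree decomposition must satisfy three properties: every vertex lies in some bag; for every edge, both endpoints lie together in some bag; and for every vertex, the bags containing it form a connected subtree. Here vertex b appears in no bag, so the decomposition is invalid.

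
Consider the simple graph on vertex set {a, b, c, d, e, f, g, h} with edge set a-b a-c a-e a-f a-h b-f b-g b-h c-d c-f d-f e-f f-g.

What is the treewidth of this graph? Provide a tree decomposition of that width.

The largest bag has 3 vertices, giving width 2; this decomposition certifies tw(G) ≤ 2. For the lower bound, the 3 vertices {a, b, h} are pairwise adjacent, and any tree decomposition puts a clique entirely inside one bag — forcing width ≥ 2. The upper and lower bounds meet at 2, so that is the treewidth.

Treewidth 2.
Bags: B1 = {a, c, f}  B2 = {a, e, f}  B3 = {a, b, f}  B4 = {c, d, f}  B5 = {b, f, g}  B6 = {a, b, h}
Tree: B1–B2, B1–B3, B1–B4, B3–B5, B3–B6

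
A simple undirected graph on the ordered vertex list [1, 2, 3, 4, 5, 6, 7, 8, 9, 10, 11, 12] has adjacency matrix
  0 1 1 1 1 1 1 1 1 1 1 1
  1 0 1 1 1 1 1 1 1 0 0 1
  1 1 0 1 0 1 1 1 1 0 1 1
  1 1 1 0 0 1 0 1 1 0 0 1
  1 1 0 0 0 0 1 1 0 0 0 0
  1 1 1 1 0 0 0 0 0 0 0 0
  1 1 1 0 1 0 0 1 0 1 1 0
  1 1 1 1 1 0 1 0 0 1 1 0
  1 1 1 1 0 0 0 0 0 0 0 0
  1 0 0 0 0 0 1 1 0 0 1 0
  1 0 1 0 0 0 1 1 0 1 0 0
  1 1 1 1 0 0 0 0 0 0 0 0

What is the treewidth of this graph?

A width-4 tree decomposition is:
Bags: B1 = {1, 2, 3, 7, 8}  B2 = {1, 3, 7, 8, 11}  B3 = {1, 2, 3, 4, 8}  B4 = {1, 2, 5, 7, 8}  B5 = {1, 7, 8, 10, 11}  B6 = {1, 2, 3, 4, 12}  B7 = {1, 2, 3, 4, 9}  B8 = {1, 2, 3, 4, 6}
Tree: B1–B2, B1–B3, B1–B4, B2–B5, B3–B6, B6–B7, B7–B8
Every bag has size at most 5, so the width is 5 − 1 = 4 and tw(G) ≤ 4. On the other hand G contains the 5-clique {1, 7, 8, 10, 11}. A clique must lie in a single bag of any decomposition, so no decomposition can have width below 4. Combining the bounds, tw(G) = 4.

4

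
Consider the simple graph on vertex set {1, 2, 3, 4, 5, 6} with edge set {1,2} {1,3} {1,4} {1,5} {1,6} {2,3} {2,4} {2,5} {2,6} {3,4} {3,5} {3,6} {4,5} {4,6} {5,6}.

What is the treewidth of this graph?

A width-5 tree decomposition is:
Bags: B1 = {1, 2, 3, 4, 5, 6}
Tree: (single bag)
A single bag containing all 6 vertices is trivially a valid decomposition of width 5. For the lower bound, the 6 vertices {1, 2, 3, 4, 5, 6} are pairwise adjacent, and any tree decomposition puts a clique entirely inside one bag — forcing width ≥ 5. The upper and lower bounds meet at 5, so that is the treewidth.

5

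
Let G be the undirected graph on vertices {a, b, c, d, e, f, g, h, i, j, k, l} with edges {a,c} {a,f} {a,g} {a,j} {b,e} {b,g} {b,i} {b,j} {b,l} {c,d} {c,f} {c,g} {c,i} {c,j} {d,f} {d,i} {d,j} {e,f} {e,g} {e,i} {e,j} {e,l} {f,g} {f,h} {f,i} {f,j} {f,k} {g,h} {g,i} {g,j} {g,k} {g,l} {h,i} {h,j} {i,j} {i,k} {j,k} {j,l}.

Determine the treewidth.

4

A width-4 tree decomposition is:
Bags: B1 = {e, f, g, i, j}  B2 = {c, f, g, i, j}  B3 = {a, c, f, g, j}  B4 = {f, g, i, j, k}  B5 = {f, g, h, i, j}  B6 = {c, d, f, i, j}  B7 = {b, e, g, i, j}  B8 = {b, e, g, j, l}
Tree: B1–B2, B2–B3, B2–B4, B1–B5, B2–B6, B1–B7, B7–B8
Each bag holds 5 vertices, so the decomposition has width 4, which upper-bounds the treewidth. On the other hand G contains the 5-clique {c, d, f, i, j}. A clique must lie in a single bag of any decomposition, so no decomposition can have width below 4. Therefore the treewidth is 4.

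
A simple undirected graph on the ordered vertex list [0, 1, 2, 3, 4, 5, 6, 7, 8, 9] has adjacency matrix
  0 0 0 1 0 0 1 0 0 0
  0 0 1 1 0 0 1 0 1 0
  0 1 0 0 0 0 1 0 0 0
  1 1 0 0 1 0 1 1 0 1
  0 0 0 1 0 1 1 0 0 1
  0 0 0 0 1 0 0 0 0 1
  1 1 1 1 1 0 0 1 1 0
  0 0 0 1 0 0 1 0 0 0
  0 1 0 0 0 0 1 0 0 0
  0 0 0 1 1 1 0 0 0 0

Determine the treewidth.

2

A width-2 tree decomposition is:
Bags: B1 = {0, 3, 6}  B2 = {1, 3, 6}  B3 = {3, 4, 6}  B4 = {3, 4, 9}  B5 = {1, 6, 8}  B6 = {3, 6, 7}  B7 = {1, 2, 6}  B8 = {4, 5, 9}
Tree: B1–B2, B1–B3, B3–B4, B2–B5, B3–B6, B2–B7, B4–B8
The largest bag has 3 vertices, giving width 2; this decomposition certifies tw(G) ≤ 2. On the other hand G contains the 3-clique {3, 4, 9}. A clique must lie in a single bag of any decomposition, so no decomposition can have width below 2. Combining the bounds, tw(G) = 2.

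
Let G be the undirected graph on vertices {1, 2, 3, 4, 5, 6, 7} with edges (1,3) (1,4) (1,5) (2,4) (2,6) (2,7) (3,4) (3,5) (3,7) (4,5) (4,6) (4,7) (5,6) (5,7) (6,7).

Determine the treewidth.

3

A width-3 tree decomposition is:
Bags: B1 = {3, 4, 5, 7}  B2 = {4, 5, 6, 7}  B3 = {2, 4, 6, 7}  B4 = {1, 3, 4, 5}
Tree: B1–B2, B2–B3, B1–B4
Each bag holds 4 vertices, so the decomposition has width 3, which upper-bounds the treewidth. On the other hand G contains the 4-clique {2, 4, 6, 7}. A clique must lie in a single bag of any decomposition, so no decomposition can have width below 3. Combining the bounds, tw(G) = 3.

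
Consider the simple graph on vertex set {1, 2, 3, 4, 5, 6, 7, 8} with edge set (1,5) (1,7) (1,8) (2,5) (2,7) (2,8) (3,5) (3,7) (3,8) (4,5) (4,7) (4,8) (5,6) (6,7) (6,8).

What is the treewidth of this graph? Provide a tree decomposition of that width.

Treewidth 3.
Bags: B1 = {3, 5, 7, 8}  B2 = {4, 5, 7, 8}  B3 = {5, 6, 7, 8}  B4 = {2, 5, 7, 8}  B5 = {1, 5, 7, 8}
Tree: B1–B2, B2–B3, B3–B4, B4–B5

The largest bag has 4 vertices, giving width 3; this decomposition certifies tw(G) ≤ 3. For the lower bound: the 4 vertex sets {3,7}, {4,5}, {8}, {6} are disjoint, each induces a connected subgraph, and every pair is joined by at least one edge of G. Contracting each set to a single vertex therefore yields K_{4} as a minor, and since treewidth is minor-monotone, tw(G) ≥ tw(K_{4}) = 3. Combining the bounds, tw(G) = 3.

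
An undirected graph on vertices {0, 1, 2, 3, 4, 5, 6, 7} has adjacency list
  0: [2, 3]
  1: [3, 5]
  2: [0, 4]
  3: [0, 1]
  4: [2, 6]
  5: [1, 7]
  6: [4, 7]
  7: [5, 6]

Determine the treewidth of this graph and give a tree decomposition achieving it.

Every bag has size at most 3, so the width is 3 − 1 = 2 and tw(G) ≤ 2. Since 3–0–2–4–6–7–5–1–3 is a cycle in G, G is not acyclic. Forests are exactly the graphs of treewidth ≤ 1, so tw(G) ≥ 2. The upper and lower bounds meet at 2, so that is the treewidth.

Treewidth 2.
One optimal decomposition is:
Bags: B1 = {0, 2, 3}  B2 = {2, 3, 4}  B3 = {3, 4, 6}  B4 = {3, 6, 7}  B5 = {3, 5, 7}  B6 = {1, 3, 5}
Tree: B1–B2, B2–B3, B3–B4, B4–B5, B5–B6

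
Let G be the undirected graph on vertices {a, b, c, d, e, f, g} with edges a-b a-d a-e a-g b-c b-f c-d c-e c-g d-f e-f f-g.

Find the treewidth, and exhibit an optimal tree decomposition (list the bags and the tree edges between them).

The largest bag has 4 vertices, giving width 3; this decomposition certifies tw(G) ≤ 3. For the lower bound: the 4 vertex sets {c,e}, {a,g}, {f}, {d} are disjoint, each induces a connected subgraph, and every pair is joined by at least one edge of G. Contracting each set to a single vertex therefore yields K_{4} as a minor, and since treewidth is minor-monotone, tw(G) ≥ tw(K_{4}) = 3. Combining the bounds, tw(G) = 3.

Treewidth 3.
One such decomposition:
Bags: B1 = {a, c, e, f}  B2 = {a, c, f, g}  B3 = {a, c, d, f}  B4 = {a, b, c, f}
Tree: B1–B2, B2–B3, B3–B4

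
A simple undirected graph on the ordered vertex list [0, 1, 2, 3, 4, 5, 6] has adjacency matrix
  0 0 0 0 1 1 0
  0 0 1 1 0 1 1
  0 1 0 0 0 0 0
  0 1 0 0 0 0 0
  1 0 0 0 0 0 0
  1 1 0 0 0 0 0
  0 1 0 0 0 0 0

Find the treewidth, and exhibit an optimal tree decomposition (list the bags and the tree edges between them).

Every bag has size at most 2, so the width is 2 − 1 = 1 and tw(G) ≤ 1. Any graph with an edge has treewidth ≥ 1, and G has the edge 3–1. Hence tw(G) = 1 exactly.

Treewidth 1.
One optimal decomposition is:
Bags: B1 = {1, 3}  B2 = {1, 2}  B3 = {1, 6}  B4 = {1, 5}  B5 = {0, 5}  B6 = {0, 4}
Tree: B1–B2, B1–B3, B1–B4, B4–B5, B5–B6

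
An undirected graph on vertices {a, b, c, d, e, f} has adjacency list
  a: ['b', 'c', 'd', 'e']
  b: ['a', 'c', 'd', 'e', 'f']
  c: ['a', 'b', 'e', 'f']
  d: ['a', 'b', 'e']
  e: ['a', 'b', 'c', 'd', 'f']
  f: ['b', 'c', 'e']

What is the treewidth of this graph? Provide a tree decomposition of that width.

The largest bag has 4 vertices, giving width 3; this decomposition certifies tw(G) ≤ 3. Conversely, {a, b, d, e} is a clique of size 4, and the vertices of any clique must share a bag in every tree decomposition; so some bag has ≥ 4 vertices and tw(G) ≥ 3. The upper and lower bounds meet at 3, so that is the treewidth.

Treewidth 3.
Bags: B1 = {a, b, d, e}  B2 = {a, b, c, e}  B3 = {b, c, e, f}
Tree: B1–B2, B2–B3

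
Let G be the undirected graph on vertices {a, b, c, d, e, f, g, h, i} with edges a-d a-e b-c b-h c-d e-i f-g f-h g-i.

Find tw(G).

A width-2 tree decomposition is:
Bags: B1 = {b, f, h}  B2 = {b, c, f}  B3 = {c, d, f}  B4 = {a, d, f}  B5 = {a, e, f}  B6 = {e, f, i}  B7 = {f, g, i}
Tree: B1–B2, B2–B3, B3–B4, B4–B5, B5–B6, B6–B7
The largest bag has 3 vertices, giving width 2; this decomposition certifies tw(G) ≤ 2. For the lower bound, G contains the cycle f–h–b–c–d–a–e–i–g–f, so G is not a forest; only forests have treewidth ≤ 1, hence tw(G) ≥ 2. The upper and lower bounds meet at 2, so that is the treewidth.

2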